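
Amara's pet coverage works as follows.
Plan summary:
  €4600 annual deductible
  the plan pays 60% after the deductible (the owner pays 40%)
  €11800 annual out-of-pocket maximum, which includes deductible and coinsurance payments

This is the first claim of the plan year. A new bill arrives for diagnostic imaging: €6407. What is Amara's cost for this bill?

€5322.80

The full €4600 deductible is still open; €4600 of this bill applies to it.
That leaves €6407 − €4600 = €1807 for coinsurance.
40% of €1807 = €722.80 falls to the owner.
That puts the owner's cost at €4600 + €722.80 = €5322.80 before any cap.
Year-to-date out-of-pocket becomes €0 + €5322.80 = €5322.80, still under the €11800 maximum, so no cap applies.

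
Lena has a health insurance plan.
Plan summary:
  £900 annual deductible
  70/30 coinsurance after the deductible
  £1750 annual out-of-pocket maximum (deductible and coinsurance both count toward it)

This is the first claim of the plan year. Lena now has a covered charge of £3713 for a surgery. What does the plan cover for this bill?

£1969.10

Nothing has been paid toward the £900 deductible, so the first £900 of this charge is applied there.
After the £900 deductible portion, £3713 − £900 = £2813 is subject to coinsurance.
Patient's 30% share of £2813 is £843.90.
So the patient owes £900 + £843.90 = £1743.90 before any cap.
Cumulative spending £0 + £1743.90 = £1743.90 stays under the £1750 maximum.
The plan picks up £3713 − £1743.90 = £1969.10.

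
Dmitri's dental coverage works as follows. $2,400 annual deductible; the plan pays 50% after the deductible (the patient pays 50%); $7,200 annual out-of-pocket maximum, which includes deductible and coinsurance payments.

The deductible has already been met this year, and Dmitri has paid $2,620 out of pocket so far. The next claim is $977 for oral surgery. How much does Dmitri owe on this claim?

$488.50

With the deductible met, the entire $977 is subject to coinsurance.
Coinsurance: $977 × 50% = $488.50.
Year-to-date out-of-pocket becomes $2,620 + $488.50 = $3,108.50, still under the $7,200 maximum, so no cap applies.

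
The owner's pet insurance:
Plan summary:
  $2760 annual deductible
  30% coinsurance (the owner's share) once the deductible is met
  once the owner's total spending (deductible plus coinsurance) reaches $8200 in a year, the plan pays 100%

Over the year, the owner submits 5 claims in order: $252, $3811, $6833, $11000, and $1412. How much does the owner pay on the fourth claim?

$2999.20

#1 ($252): fully absorbed by the deductible. Owner owes $252 (running OOP $252).
#2 ($3811): $2508 finishes the deductible; $1303 goes to coinsurance; owner's 30% is $390.90. Owner pays $2898.90; OOP now $3150.90.
#3 ($6833): 30% coinsurance on $6833 = $2049.90. Owner pays $2049.90; OOP now $5200.80.
#4 ($11000): deductible met; 30% of $11000 = $3300. That would push OOP to $8500.80, over the $8200 cap, so owner pays $8200 − $5200.80 = $2999.20.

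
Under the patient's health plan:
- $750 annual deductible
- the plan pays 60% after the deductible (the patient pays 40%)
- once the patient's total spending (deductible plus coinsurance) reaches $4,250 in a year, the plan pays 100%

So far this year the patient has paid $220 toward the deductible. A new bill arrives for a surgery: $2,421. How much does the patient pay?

$1,286.40

Deductible still to meet: $750 − $220 = $530.
That leaves $2,421 − $530 = $1,891 for coinsurance.
Coinsurance: $1,891 × 40% = $756.40.
So the patient owes $530 + $756.40 = $1,286.40 before any cap.
Cumulative spending $220 + $1,286.40 = $1,506.40 stays under the $4,250 maximum.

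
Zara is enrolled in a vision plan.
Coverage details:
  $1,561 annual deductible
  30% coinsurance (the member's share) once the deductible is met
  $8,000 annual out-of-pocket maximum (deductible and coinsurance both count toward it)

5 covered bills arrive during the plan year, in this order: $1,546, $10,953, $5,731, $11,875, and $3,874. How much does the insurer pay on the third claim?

#1 ($1,546): entire amount goes to the deductible. Member owes $1,546 (running OOP $1,546). Insurer: $1,546 − $1,546 = $0.
#2 ($10,953): deductible takes $15, $10,938 remains; 30% of $10,938 = $3,281.40. Cost to member: $3,296.40. OOP to date $4,842.40. Insurer: $10,953 − $3,296.40 = $7,656.60.
#3 ($5,731): 30% coinsurance on $5,731 = $1,719.30. Member owes $1,719.30 (running OOP $6,561.70). Plan pays $5,731 − $1,719.30 = $4,011.70.

$4,011.70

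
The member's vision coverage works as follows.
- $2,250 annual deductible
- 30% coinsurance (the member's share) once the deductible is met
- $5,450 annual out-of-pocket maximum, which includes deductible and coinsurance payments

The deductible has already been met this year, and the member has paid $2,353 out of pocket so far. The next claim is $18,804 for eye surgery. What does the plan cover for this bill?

The deductible is already satisfied, so the full bill goes to coinsurance.
Coinsurance: $18,804 × 30% = $5,641.20.
Year-to-date out-of-pocket would reach $2,353 + $5,641.20 = $7,994.20, above the $5,450 maximum, so the member pays only $5,450 − $2,353 = $3,097.
The plan picks up $18,804 − $3,097 = $15,707.

$15,707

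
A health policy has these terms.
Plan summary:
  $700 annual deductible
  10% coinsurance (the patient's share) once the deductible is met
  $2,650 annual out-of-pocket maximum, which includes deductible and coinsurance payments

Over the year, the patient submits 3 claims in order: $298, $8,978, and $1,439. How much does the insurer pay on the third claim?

$1,295.10

#1 ($298): all of it applies to the deductible. Patient owes $298 (running OOP $298). Insurer: $298 − $298 = $0.
#2 ($8,978): $402 to deductible, leaving $8,576; 10% of $8,576 = $857.60. Patient owes $1,259.60 (running OOP $1,557.60). Plan pays $8,978 − $1,259.60 = $7,718.40.
#3 ($1,439): deductible met; 10% of $1,439 = $143.90. Patient owes $143.90 (running OOP $1,701.50). Plan pays $1,439 − $143.90 = $1,295.10.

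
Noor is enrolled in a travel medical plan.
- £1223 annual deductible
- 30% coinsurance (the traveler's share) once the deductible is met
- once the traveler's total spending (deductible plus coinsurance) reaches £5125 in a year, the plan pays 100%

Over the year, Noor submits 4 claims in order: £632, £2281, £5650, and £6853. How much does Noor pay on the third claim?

£1695

Claim 1 (£632): all of it applies to the deductible. Traveler pays £632; OOP now £632.
Claim 2 (£2281): deductible takes £591, £1690 remains; coinsurance £1690 × 30% = £507. Traveler owes £1098 (running OOP £1730).
Claim 3 (£5650): deductible met; 30% of £5650 = £1695. Cost to traveler: £1695. OOP to date £3425.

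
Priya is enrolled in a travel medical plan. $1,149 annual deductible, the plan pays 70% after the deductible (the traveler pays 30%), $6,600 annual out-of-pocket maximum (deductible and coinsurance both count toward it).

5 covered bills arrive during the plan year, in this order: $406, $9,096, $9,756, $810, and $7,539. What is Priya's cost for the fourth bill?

$18.30

Bill 1, $406: entire amount goes to the deductible. Traveler owes $406 (running OOP $406).
Bill 2, $9,096: $743 to deductible, leaving $8,353; 30% of $8,353 = $2,505.90. Cost to traveler: $3,248.90. OOP to date $3,654.90.
Bill 3, $9,756: 30% coinsurance on $9,756 = $2,926.80. Traveler pays $2,926.80; OOP now $6,581.70.
Bill 4, $810: 30% coinsurance on $810 = $243. OOP would hit $6,824.70 > $6,600, so the cap limits the traveler to $6,600 − $6,581.70 = $18.30.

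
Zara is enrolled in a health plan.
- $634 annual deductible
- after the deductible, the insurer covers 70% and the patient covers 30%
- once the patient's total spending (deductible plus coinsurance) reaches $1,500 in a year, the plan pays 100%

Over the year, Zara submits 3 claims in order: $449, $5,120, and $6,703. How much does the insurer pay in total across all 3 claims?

Claim 1 ($449): all of it applies to the deductible. Patient pays $449; OOP now $449. Plan pays $449 − $449 = $0.
Claim 2 ($5,120): $185 to deductible, leaving $4,935; 30% of $4,935 = $1,480.50. Together that's $185 + $1,480.50 = $1,665.50. That would push OOP to $2,114.50, over the $1,500 cap, so patient pays $1,500 − $449 = $1,051. Plan pays $5,120 − $1,051 = $4,069.
Claim 3 ($6,703): 30% coinsurance on $6,703 = $2,010.90. Adding that to $1,500 gives $3,510.90, past the $1,500 cap; patient pays only $1,500 − $1,500 = $0. Insurer: $6,703 − $0 = $6,703.
Insurer total: $0 + $4,069 + $6,703 = $10,772.

$10,772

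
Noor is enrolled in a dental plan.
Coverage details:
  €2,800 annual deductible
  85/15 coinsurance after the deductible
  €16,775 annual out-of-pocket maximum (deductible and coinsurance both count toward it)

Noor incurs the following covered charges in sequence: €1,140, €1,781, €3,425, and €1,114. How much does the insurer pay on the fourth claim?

Bill 1, €1,140: all of it applies to the deductible. Patient pays €1,140; OOP now €1,140. Insurer: €1,140 − €1,140 = €0.
Bill 2, €1,781: deductible takes €1,660, €121 remains; 15% of €121 = €18.15. Patient pays €1,678.15; OOP now €2,818.15. Insurer: €1,781 − €1,678.15 = €102.85.
Bill 3, €3,425: deductible met; 15% of €3,425 = €513.75. Patient pays €513.75; OOP now €3,331.90. Insurer: €3,425 − €513.75 = €2,911.25.
Bill 4, €1,114: deductible already satisfied, so patient's share is 15% × €1,114 = €167.10. Patient owes €167.10 (running OOP €3,499). Plan pays €1,114 − €167.10 = €946.90.

€946.90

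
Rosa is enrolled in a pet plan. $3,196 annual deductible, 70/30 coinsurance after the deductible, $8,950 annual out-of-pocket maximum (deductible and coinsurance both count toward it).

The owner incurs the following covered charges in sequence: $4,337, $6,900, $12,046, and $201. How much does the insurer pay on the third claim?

#1 ($4,337): deductible takes $3,196, $1,141 remains; owner's 30% is $342.30. Cost to owner: $3,538.30. OOP to date $3,538.30. Insurer: $4,337 − $3,538.30 = $798.70.
#2 ($6,900): 30% coinsurance on $6,900 = $2,070. Owner pays $2,070; OOP now $5,608.30. Insurer: $6,900 − $2,070 = $4,830.
#3 ($12,046): deductible met; 30% of $12,046 = $3,613.80. OOP would hit $9,222.10 > $8,950, so the cap limits the owner to $8,950 − $5,608.30 = $3,341.70. Insurer: $12,046 − $3,341.70 = $8,704.30.

$8,704.30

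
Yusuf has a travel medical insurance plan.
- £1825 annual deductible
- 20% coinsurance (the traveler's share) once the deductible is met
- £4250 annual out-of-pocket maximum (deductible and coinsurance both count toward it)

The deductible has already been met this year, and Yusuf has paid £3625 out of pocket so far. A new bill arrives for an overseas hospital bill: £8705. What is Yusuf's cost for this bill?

£625

The deductible is already satisfied, so the full bill goes to coinsurance.
Coinsurance: £8705 × 20% = £1741.
That would bring total out-of-pocket to £5366, past the £4250 cap. The traveler is capped at £4250 − £3625 = £625 on this claim.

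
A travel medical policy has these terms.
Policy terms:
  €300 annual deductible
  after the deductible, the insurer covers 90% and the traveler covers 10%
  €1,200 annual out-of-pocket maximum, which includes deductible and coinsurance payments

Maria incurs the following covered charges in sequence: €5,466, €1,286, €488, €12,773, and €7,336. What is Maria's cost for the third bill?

€48.80

Bill 1, €5,466: €300 finishes the deductible; €5,166 goes to coinsurance; 10% of €5,166 = €516.60. Cost to traveler: €816.60. OOP to date €816.60.
Bill 2, €1,286: 10% coinsurance on €1,286 = €128.60. Traveler owes €128.60 (running OOP €945.20).
Bill 3, €488: deductible already satisfied, so traveler's share is 10% × €488 = €48.80. Traveler pays €48.80; OOP now €994.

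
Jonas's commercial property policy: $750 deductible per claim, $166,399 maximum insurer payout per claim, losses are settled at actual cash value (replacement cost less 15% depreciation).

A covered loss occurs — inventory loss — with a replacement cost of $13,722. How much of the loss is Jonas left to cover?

$2,808.30

Actual cash value after 15% depreciation: $13,722 × 85% = $11,663.70.
After the deductible, $11,663.70 − $750 = $10,913.70 remains.
$10,913.70 is within the $166,399 limit, so the insurer pays $10,913.70.
Out of pocket: $13,722 − $10,913.70 = $2,808.30.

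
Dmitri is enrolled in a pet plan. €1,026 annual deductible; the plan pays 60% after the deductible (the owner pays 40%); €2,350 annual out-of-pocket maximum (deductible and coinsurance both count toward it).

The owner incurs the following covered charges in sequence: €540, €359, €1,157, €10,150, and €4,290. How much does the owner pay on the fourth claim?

€912

Claim 1 (€540): entire amount goes to the deductible. Owner owes €540 (running OOP €540).
Claim 2 (€359): all of it applies to the deductible. Owner pays €359; OOP now €899.
Claim 3 (€1,157): €127 to deductible, leaving €1,030; coinsurance €1,030 × 40% = €412. Owner owes €539 (running OOP €1,438).
Claim 4 (€10,150): 40% coinsurance on €10,150 = €4,060. Adding that to €1,438 gives €5,498, past the €2,350 cap; owner pays only €2,350 − €1,438 = €912.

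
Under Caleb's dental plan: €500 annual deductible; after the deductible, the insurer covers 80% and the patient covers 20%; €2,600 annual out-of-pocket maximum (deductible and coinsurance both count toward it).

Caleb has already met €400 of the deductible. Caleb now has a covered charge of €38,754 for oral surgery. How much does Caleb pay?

€400 of the €500 deductible is already met, leaving €100.
After the €100 deductible portion, €38,754 − €100 = €38,654 is subject to coinsurance.
Coinsurance: €38,654 × 20% = €7,730.80.
So the patient owes €100 + €7,730.80 = €7,830.80 before any cap.
Year-to-date out-of-pocket would reach €400 + €7,830.80 = €8,230.80, above the €2,600 maximum, so the patient pays only €2,600 − €400 = €2,200.

€2,200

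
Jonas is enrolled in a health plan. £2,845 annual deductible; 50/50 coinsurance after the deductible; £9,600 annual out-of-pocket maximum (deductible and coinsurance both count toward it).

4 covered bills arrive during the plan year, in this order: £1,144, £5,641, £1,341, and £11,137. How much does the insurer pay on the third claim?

£670.50

#1 (£1,144): entire amount goes to the deductible. Patient owes £1,144 (running OOP £1,144). Insurer: £1,144 − £1,144 = £0.
#2 (£5,641): £1,701 finishes the deductible; £3,940 goes to coinsurance; patient's 50% is £1,970. Patient owes £3,671 (running OOP £4,815). Plan pays £5,641 − £3,671 = £1,970.
#3 (£1,341): deductible already satisfied, so patient's share is 50% × £1,341 = £670.50. Patient pays £670.50; OOP now £5,485.50. Insurer: £1,341 − £670.50 = £670.50.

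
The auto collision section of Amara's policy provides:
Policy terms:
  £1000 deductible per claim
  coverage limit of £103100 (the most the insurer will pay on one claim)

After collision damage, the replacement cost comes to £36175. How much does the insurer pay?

£35175

Subtract the deductible: £36175 − £1000 = £35175.
£35175 is within the £103100 limit, so the insurer pays £35175.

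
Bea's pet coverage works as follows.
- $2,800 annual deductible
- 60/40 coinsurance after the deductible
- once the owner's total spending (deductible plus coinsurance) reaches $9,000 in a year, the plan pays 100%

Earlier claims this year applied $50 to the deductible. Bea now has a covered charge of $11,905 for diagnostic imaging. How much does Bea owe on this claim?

Deductible still to meet: $2,800 − $50 = $2,750.
After the $2,750 deductible portion, $11,905 − $2,750 = $9,155 is subject to coinsurance.
40% of $9,155 = $3,662 falls to the owner.
Owner responsibility before any cap: $2,750 + $3,662 = $6,412.
Year-to-date out-of-pocket becomes $50 + $6,412 = $6,462, still under the $9,000 maximum, so no cap applies.

$6,412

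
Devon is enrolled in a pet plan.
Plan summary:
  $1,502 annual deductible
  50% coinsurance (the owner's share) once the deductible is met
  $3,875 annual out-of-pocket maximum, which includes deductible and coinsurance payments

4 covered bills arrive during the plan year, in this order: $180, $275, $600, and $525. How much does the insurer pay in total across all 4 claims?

Claim 1 — $180: entire amount goes to the deductible. Owner pays $180; OOP now $180. Plan pays $180 − $180 = $0.
Claim 2 — $275: fully absorbed by the deductible. Cost to owner: $275. OOP to date $455. Insurer: $275 − $275 = $0.
Claim 3 — $600: fully absorbed by the deductible. Owner pays $600; OOP now $1,055. Insurer: $600 − $600 = $0.
Claim 4 — $525: $447 finishes the deductible; $78 goes to coinsurance; 50% of $78 = $39. Cost to owner: $486. OOP to date $1,541. Plan pays $525 − $486 = $39.
Insurer total: $0 + $0 + $0 + $39 = $39.

$39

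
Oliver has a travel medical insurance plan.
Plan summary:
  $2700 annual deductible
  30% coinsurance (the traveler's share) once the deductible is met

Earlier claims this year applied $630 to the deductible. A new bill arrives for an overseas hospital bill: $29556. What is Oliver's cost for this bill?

Remaining deductible: $2700 − $630 = $2070.
That leaves $29556 − $2070 = $27486 for coinsurance.
30% of $27486 = $8245.80 falls to the traveler.
Traveler responsibility: $2070 + $8245.80 = $10315.80.

$10315.80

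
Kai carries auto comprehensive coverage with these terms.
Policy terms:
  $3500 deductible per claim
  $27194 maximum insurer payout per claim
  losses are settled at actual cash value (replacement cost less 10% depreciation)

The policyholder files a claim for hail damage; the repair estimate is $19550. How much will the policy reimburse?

At 10% depreciation, ACV = $19550 − $1955 = $17595.
Subtract the deductible: $17595 − $3500 = $14095.
$14095 is within the $27194 limit, so the insurer pays $14095.

$14095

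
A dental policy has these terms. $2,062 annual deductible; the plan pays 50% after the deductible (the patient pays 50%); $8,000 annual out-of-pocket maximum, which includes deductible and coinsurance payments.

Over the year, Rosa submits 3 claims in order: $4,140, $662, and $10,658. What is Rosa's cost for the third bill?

#1 ($4,140): $2,062 finishes the deductible; $2,078 goes to coinsurance; 50% of $2,078 = $1,039. Cost to patient: $3,101. OOP to date $3,101.
#2 ($662): deductible met; 50% of $662 = $331. Patient pays $331; OOP now $3,432.
#3 ($10,658): deductible already satisfied, so patient's share is 50% × $10,658 = $5,329. OOP would hit $8,761 > $8,000, so the cap limits the patient to $8,000 − $3,432 = $4,568.

$4,568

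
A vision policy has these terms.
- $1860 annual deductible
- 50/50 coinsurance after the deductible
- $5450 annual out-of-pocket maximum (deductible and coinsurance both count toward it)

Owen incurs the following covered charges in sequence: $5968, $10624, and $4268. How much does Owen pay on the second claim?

$1536

Claim 1 ($5968): $1860 to deductible, leaving $4108; 50% of $4108 = $2054. Member pays $3914; OOP now $3914.
Claim 2 ($10624): deductible already satisfied, so member's share is 50% × $10624 = $5312. OOP would hit $9226 > $5450, so the cap limits the member to $5450 − $3914 = $1536.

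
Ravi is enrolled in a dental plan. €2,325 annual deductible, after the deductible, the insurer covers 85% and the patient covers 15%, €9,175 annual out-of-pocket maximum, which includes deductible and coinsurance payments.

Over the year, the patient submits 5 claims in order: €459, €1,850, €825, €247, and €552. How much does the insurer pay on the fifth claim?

Bill 1, €459: fully absorbed by the deductible. Patient pays €459; OOP now €459. Insurer: €459 − €459 = €0.
Bill 2, €1,850: fully absorbed by the deductible. Patient owes €1,850 (running OOP €2,309). Plan pays €1,850 − €1,850 = €0.
Bill 3, €825: €16 to deductible, leaving €809; coinsurance €809 × 15% = €121.35. Patient owes €137.35 (running OOP €2,446.35). Insurer: €825 − €137.35 = €687.65.
Bill 4, €247: deductible already satisfied, so patient's share is 15% × €247 = €37.05. Patient owes €37.05 (running OOP €2,483.40). Plan pays €247 − €37.05 = €209.95.
Bill 5, €552: deductible met; 15% of €552 = €82.80. Patient owes €82.80 (running OOP €2,566.20). Insurer: €552 − €82.80 = €469.20.

€469.20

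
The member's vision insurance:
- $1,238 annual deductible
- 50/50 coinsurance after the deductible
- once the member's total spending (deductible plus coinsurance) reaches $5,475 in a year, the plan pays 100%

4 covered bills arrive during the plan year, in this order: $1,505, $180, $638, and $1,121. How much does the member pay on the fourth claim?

Claim 1 ($1,505): $1,238 to deductible, leaving $267; coinsurance $267 × 50% = $133.50. Member pays $1,371.50; OOP now $1,371.50.
Claim 2 ($180): deductible already satisfied, so member's share is 50% × $180 = $90. Cost to member: $90. OOP to date $1,461.50.
Claim 3 ($638): deductible met; 50% of $638 = $319. Cost to member: $319. OOP to date $1,780.50.
Claim 4 ($1,121): deductible met; 50% of $1,121 = $560.50. Member owes $560.50 (running OOP $2,341).

$560.50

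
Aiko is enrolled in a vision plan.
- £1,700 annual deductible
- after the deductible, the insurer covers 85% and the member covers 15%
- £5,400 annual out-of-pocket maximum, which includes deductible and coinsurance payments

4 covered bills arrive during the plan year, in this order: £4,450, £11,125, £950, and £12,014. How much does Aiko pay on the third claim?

Bill 1, £4,450: deductible takes £1,700, £2,750 remains; coinsurance £2,750 × 15% = £412.50. Cost to member: £2,112.50. OOP to date £2,112.50.
Bill 2, £11,125: 15% coinsurance on £11,125 = £1,668.75. Member pays £1,668.75; OOP now £3,781.25.
Bill 3, £950: deductible already satisfied, so member's share is 15% × £950 = £142.50. Member pays £142.50; OOP now £3,923.75.

£142.50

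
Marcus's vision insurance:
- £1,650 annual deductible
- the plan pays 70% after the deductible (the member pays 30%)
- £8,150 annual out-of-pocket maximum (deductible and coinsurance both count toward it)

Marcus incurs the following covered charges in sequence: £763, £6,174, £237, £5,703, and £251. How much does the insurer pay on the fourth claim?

£3,992.10

Claim 1 — £763: all of it applies to the deductible. Member pays £763; OOP now £763. Insurer: £763 − £763 = £0.
Claim 2 — £6,174: deductible takes £887, £5,287 remains; member's 30% is £1,586.10. Cost to member: £2,473.10. OOP to date £3,236.10. Insurer: £6,174 − £2,473.10 = £3,700.90.
Claim 3 — £237: 30% coinsurance on £237 = £71.10. Cost to member: £71.10. OOP to date £3,307.20. Insurer: £237 − £71.10 = £165.90.
Claim 4 — £5,703: 30% coinsurance on £5,703 = £1,710.90. Member owes £1,710.90 (running OOP £5,018.10). Plan pays £5,703 − £1,710.90 = £3,992.10.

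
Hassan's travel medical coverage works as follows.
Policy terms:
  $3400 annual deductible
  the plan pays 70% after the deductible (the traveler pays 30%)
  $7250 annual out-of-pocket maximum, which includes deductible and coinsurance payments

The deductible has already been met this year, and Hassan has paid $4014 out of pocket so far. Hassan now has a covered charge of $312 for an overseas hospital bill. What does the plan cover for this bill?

$218.40

The deductible is already satisfied, so the full bill goes to coinsurance.
30% of $312 = $93.60 falls to the traveler.
Year-to-date out-of-pocket becomes $4014 + $93.60 = $4107.60, still under the $7250 maximum, so no cap applies.
The plan picks up $312 − $93.60 = $218.40.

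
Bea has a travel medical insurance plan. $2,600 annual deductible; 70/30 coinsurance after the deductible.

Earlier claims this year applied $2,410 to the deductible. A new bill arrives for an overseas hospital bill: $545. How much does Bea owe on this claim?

$296.50

Deductible still to meet: $2,600 − $2,410 = $190.
The remaining $355 (= $545 − $190) moves to coinsurance.
Traveler's 30% share of $355 is $106.50.
So the traveler owes $190 + $106.50 = $296.50.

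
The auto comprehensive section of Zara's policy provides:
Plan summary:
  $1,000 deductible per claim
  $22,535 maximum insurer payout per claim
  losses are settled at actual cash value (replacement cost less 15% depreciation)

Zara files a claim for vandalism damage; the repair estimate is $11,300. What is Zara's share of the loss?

Depreciate 15%: the covered value is $11,300 × 0.85 = $9,605.
Subtract the deductible: $9,605 − $1,000 = $8,605.
That's under the $22,535 cap, so the insurer reimburses the full $8,605.
Out of pocket: $11,300 − $8,605 = $2,695.

$2,695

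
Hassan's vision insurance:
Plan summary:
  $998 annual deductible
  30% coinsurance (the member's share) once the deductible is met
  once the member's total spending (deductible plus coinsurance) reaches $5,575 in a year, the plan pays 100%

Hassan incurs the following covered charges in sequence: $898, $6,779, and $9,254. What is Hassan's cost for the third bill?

Claim 1 ($898): entire amount goes to the deductible. Cost to member: $898. OOP to date $898.
Claim 2 ($6,779): deductible takes $100, $6,679 remains; 30% of $6,679 = $2,003.70. Member pays $2,103.70; OOP now $3,001.70.
Claim 3 ($9,254): deductible met; 30% of $9,254 = $2,776.20. Adding that to $3,001.70 gives $5,777.90, past the $5,575 cap; member pays only $5,575 − $3,001.70 = $2,573.30.

$2,573.30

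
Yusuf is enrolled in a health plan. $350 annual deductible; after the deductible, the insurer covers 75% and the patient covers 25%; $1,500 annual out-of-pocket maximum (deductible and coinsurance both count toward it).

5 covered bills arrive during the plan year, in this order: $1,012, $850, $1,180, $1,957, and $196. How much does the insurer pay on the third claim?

Claim 1 ($1,012): deductible takes $350, $662 remains; coinsurance $662 × 25% = $165.50. Cost to patient: $515.50. OOP to date $515.50. Plan pays $1,012 − $515.50 = $496.50.
Claim 2 ($850): deductible already satisfied, so patient's share is 25% × $850 = $212.50. Patient owes $212.50 (running OOP $728). Plan pays $850 − $212.50 = $637.50.
Claim 3 ($1,180): deductible already satisfied, so patient's share is 25% × $1,180 = $295. Cost to patient: $295. OOP to date $1,023. Insurer: $1,180 − $295 = $885.

$885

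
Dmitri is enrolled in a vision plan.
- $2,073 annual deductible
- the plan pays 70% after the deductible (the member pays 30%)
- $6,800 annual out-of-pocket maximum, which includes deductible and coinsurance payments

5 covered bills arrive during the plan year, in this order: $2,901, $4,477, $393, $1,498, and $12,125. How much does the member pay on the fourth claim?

$449.40

Bill 1, $2,901: $2,073 finishes the deductible; $828 goes to coinsurance; 30% of $828 = $248.40. Member pays $2,321.40; OOP now $2,321.40.
Bill 2, $4,477: deductible met; 30% of $4,477 = $1,343.10. Member pays $1,343.10; OOP now $3,664.50.
Bill 3, $393: deductible met; 30% of $393 = $117.90. Member pays $117.90; OOP now $3,782.40.
Bill 4, $1,498: deductible met; 30% of $1,498 = $449.40. Cost to member: $449.40. OOP to date $4,231.80.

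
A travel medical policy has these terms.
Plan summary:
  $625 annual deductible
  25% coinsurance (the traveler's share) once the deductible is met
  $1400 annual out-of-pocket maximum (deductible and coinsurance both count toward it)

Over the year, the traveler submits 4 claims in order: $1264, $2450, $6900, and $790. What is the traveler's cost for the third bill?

$2.75

Claim 1 ($1264): $625 finishes the deductible; $639 goes to coinsurance; traveler's 25% is $159.75. Cost to traveler: $784.75. OOP to date $784.75.
Claim 2 ($2450): deductible met; 25% of $2450 = $612.50. Traveler pays $612.50; OOP now $1397.25.
Claim 3 ($6900): deductible met; 25% of $6900 = $1725. OOP would hit $3122.25 > $1400, so the cap limits the traveler to $1400 − $1397.25 = $2.75.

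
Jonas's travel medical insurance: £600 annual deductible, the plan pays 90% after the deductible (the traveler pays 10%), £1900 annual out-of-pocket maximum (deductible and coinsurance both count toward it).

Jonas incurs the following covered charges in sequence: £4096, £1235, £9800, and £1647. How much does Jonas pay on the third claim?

Claim 1 (£4096): £600 finishes the deductible; £3496 goes to coinsurance; coinsurance £3496 × 10% = £349.60. Cost to traveler: £949.60. OOP to date £949.60.
Claim 2 (£1235): deductible met; 10% of £1235 = £123.50. Cost to traveler: £123.50. OOP to date £1073.10.
Claim 3 (£9800): 10% coinsurance on £9800 = £980. Adding that to £1073.10 gives £2053.10, past the £1900 cap; traveler pays only £1900 − £1073.10 = £826.90.

£826.90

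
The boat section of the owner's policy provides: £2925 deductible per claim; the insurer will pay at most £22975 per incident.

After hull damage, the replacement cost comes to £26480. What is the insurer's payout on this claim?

£22975

Subtract the deductible: £26480 − £2925 = £23555.
The £22975 per-incident cap binds; insurer pays £22975.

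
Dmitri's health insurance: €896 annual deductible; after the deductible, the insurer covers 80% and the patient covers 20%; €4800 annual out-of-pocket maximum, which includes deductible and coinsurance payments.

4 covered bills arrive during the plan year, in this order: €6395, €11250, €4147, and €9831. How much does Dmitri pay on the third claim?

€554.20

Claim 1 — €6395: €896 to deductible, leaving €5499; coinsurance €5499 × 20% = €1099.80. Patient pays €1995.80; OOP now €1995.80.
Claim 2 — €11250: deductible already satisfied, so patient's share is 20% × €11250 = €2250. Patient owes €2250 (running OOP €4245.80).
Claim 3 — €4147: deductible already satisfied, so patient's share is 20% × €4147 = €829.40. OOP would hit €5075.20 > €4800, so the cap limits the patient to €4800 − €4245.80 = €554.20.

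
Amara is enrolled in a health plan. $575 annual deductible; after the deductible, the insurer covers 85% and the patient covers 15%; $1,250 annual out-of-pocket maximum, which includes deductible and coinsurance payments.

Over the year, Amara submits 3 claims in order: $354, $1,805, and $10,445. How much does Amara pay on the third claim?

Claim 1 — $354: all of it applies to the deductible. Patient owes $354 (running OOP $354).
Claim 2 — $1,805: $221 finishes the deductible; $1,584 goes to coinsurance; patient's 15% is $237.60. Cost to patient: $458.60. OOP to date $812.60.
Claim 3 — $10,445: deductible met; 15% of $10,445 = $1,566.75. That would push OOP to $2,379.35, over the $1,250 cap, so patient pays $1,250 − $812.60 = $437.40.

$437.40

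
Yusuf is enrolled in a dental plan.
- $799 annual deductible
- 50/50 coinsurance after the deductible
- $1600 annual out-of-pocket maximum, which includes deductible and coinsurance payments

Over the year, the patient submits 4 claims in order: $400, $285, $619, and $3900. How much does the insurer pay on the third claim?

Bill 1, $400: fully absorbed by the deductible. Cost to patient: $400. OOP to date $400. Insurer: $400 − $400 = $0.
Bill 2, $285: all of it applies to the deductible. Patient pays $285; OOP now $685. Plan pays $285 − $285 = $0.
Bill 3, $619: deductible takes $114, $505 remains; patient's 50% is $252.50. Patient pays $366.50; OOP now $1051.50. Plan pays $619 − $366.50 = $252.50.

$252.50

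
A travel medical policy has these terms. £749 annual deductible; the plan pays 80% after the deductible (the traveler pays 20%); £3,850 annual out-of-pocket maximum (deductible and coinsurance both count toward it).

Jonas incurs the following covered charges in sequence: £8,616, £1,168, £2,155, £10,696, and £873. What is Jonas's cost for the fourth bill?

£863

#1 (£8,616): deductible takes £749, £7,867 remains; 20% of £7,867 = £1,573.40. Traveler owes £2,322.40 (running OOP £2,322.40).
#2 (£1,168): deductible already satisfied, so traveler's share is 20% × £1,168 = £233.60. Traveler pays £233.60; OOP now £2,556.
#3 (£2,155): deductible already satisfied, so traveler's share is 20% × £2,155 = £431. Traveler pays £431; OOP now £2,987.
#4 (£10,696): 20% coinsurance on £10,696 = £2,139.20. That would push OOP to £5,126.20, over the £3,850 cap, so traveler pays £3,850 − £2,987 = £863.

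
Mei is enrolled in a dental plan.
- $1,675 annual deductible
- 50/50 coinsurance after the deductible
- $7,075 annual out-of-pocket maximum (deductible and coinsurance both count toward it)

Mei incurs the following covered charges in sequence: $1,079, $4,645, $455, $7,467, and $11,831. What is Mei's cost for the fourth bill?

Bill 1, $1,079: fully absorbed by the deductible. Cost to patient: $1,079. OOP to date $1,079.
Bill 2, $4,645: $596 finishes the deductible; $4,049 goes to coinsurance; 50% of $4,049 = $2,024.50. Cost to patient: $2,620.50. OOP to date $3,699.50.
Bill 3, $455: deductible met; 50% of $455 = $227.50. Cost to patient: $227.50. OOP to date $3,927.
Bill 4, $7,467: deductible met; 50% of $7,467 = $3,733.50. Adding that to $3,927 gives $7,660.50, past the $7,075 cap; patient pays only $7,075 − $3,927 = $3,148.

$3,148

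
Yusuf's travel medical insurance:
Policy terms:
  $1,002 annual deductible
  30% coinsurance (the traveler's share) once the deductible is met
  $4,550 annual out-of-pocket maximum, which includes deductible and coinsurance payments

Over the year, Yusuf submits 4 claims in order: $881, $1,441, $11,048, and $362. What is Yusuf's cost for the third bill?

Claim 1 ($881): all of it applies to the deductible. Traveler owes $881 (running OOP $881).
Claim 2 ($1,441): $121 to deductible, leaving $1,320; 30% of $1,320 = $396. Traveler owes $517 (running OOP $1,398).
Claim 3 ($11,048): 30% coinsurance on $11,048 = $3,314.40. That would push OOP to $4,712.40, over the $4,550 cap, so traveler pays $4,550 − $1,398 = $3,152.

$3,152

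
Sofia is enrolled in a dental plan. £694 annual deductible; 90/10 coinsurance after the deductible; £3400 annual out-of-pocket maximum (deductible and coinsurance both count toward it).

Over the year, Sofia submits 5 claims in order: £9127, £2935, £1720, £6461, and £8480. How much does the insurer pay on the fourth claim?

Claim 1 — £9127: deductible takes £694, £8433 remains; coinsurance £8433 × 10% = £843.30. Cost to patient: £1537.30. OOP to date £1537.30. Plan pays £9127 − £1537.30 = £7589.70.
Claim 2 — £2935: deductible already satisfied, so patient's share is 10% × £2935 = £293.50. Patient pays £293.50; OOP now £1830.80. Insurer: £2935 − £293.50 = £2641.50.
Claim 3 — £1720: 10% coinsurance on £1720 = £172. Patient pays £172; OOP now £2002.80. Plan pays £1720 − £172 = £1548.
Claim 4 — £6461: deductible already satisfied, so patient's share is 10% × £6461 = £646.10. Patient owes £646.10 (running OOP £2648.90). Plan pays £6461 − £646.10 = £5814.90.

£5814.90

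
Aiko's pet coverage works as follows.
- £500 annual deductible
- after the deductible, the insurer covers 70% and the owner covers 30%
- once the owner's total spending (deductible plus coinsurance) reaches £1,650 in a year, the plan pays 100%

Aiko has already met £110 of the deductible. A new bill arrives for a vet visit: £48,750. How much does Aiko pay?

Deductible still to meet: £500 − £110 = £390.
That leaves £48,750 − £390 = £48,360 for coinsurance.
Coinsurance: £48,360 × 30% = £14,508.
So the owner owes £390 + £14,508 = £14,898 before any cap.
Adding £14,898 to the £110 already spent would give £15,008, which exceeds the £1,650 cap; the owner pays just £1,650 − £110 = £1,540.

£1,540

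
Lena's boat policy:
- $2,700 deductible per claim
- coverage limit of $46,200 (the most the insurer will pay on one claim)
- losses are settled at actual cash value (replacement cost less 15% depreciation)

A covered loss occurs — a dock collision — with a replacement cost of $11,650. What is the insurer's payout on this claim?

Depreciate 15%: the covered value is $11,650 × 0.85 = $9,902.50.
Less the $2,700 deductible: $9,902.50 − $2,700 = $7,202.50.
$7,202.50 ≤ $46,200, so the limit doesn't bind; insurer pays $7,202.50.

$7,202.50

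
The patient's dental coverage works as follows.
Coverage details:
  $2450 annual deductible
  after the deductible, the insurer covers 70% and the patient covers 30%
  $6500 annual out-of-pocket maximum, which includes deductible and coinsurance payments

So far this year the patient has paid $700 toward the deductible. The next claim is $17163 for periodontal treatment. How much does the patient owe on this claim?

$5800

Remaining deductible: $2450 − $700 = $1750.
The remaining $15413 (= $17163 − $1750) moves to coinsurance.
30% of $15413 = $4623.90 falls to the patient.
That puts the patient's cost at $1750 + $4623.90 = $6373.90 before any cap.
That would bring total out-of-pocket to $7073.90, past the $6500 cap. The patient is capped at $6500 − $700 = $5800 on this claim.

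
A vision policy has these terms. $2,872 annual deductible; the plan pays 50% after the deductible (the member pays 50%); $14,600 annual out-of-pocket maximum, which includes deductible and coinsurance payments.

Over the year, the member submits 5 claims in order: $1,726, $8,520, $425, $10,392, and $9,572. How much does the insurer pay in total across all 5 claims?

Claim 1 ($1,726): all of it applies to the deductible. Member owes $1,726 (running OOP $1,726). Insurer: $1,726 − $1,726 = $0.
Claim 2 ($8,520): $1,146 finishes the deductible; $7,374 goes to coinsurance; coinsurance $7,374 × 50% = $3,687. Cost to member: $4,833. OOP to date $6,559. Insurer: $8,520 − $4,833 = $3,687.
Claim 3 ($425): 50% coinsurance on $425 = $212.50. Cost to member: $212.50. OOP to date $6,771.50. Insurer: $425 − $212.50 = $212.50.
Claim 4 ($10,392): deductible met; 50% of $10,392 = $5,196. Member owes $5,196 (running OOP $11,967.50). Plan pays $10,392 − $5,196 = $5,196.
Claim 5 ($9,572): deductible met; 50% of $9,572 = $4,786. That would push OOP to $16,753.50, over the $14,600 cap, so member pays $14,600 − $11,967.50 = $2,632.50. Insurer: $9,572 − $2,632.50 = $6,939.50.
Insurer total: $0 + $3,687 + $212.50 + $5,196 + $6,939.50 = $16,035.

$16,035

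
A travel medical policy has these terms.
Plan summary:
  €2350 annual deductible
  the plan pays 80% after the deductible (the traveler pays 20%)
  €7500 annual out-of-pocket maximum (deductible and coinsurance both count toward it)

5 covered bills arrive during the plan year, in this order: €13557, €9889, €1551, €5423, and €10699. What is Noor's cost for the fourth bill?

Claim 1 (€13557): €2350 to deductible, leaving €11207; traveler's 20% is €2241.40. Traveler owes €4591.40 (running OOP €4591.40).
Claim 2 (€9889): deductible met; 20% of €9889 = €1977.80. Traveler pays €1977.80; OOP now €6569.20.
Claim 3 (€1551): 20% coinsurance on €1551 = €310.20. Traveler owes €310.20 (running OOP €6879.40).
Claim 4 (€5423): deductible met; 20% of €5423 = €1084.60. That would push OOP to €7964, over the €7500 cap, so traveler pays €7500 − €6879.40 = €620.60.

€620.60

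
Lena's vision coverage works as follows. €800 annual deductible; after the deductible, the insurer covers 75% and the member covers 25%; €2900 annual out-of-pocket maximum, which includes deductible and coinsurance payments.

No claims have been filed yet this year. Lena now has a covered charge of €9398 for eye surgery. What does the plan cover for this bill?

€6498

Nothing has been paid toward the €800 deductible, so the first €800 of this charge is applied there.
The remaining €8598 (= €9398 − €800) moves to coinsurance.
Coinsurance: €8598 × 25% = €2149.50.
Member responsibility before any cap: €800 + €2149.50 = €2949.50.
Year-to-date out-of-pocket would reach €0 + €2949.50 = €2949.50, above the €2900 maximum, so the member pays only €2900 − €0 = €2900.
Insurer pays the balance: €9398 − €2900 = €6498.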